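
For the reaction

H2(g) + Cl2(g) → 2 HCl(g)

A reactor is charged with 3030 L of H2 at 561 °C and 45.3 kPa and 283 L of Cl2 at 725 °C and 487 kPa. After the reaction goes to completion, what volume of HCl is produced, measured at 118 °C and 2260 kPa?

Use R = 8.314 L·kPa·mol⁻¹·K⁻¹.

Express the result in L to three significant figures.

47.8 L

n(H2) = PV/RT = (45.3 × 3030) / (8.314 × 834.15) = 19.79 mol
n(Cl2) = PV/RT = (487 × 283) / (8.314 × 998.15) = 16.61 mol
For 19.79 mol H2, stoichiometry requires (1/1) × 19.79 = 19.79 mol Cl2; 16.61 mol is available, so Cl2 is limiting.
n(HCl) = (2/1) × 16.61 = 33.22 mol
V(HCl) = nRT/P = 33.22 × 8.314 × 391.15 / 2260 = 47.80 L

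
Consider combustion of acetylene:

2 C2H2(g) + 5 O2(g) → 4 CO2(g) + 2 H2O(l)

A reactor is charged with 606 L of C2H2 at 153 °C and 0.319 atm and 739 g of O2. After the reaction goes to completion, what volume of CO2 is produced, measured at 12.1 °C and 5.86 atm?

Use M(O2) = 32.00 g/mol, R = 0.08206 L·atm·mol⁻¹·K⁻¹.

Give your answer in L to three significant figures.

44.2 L

n(C2H2) = PV/RT = (0.319 × 606) / (0.08206 × 426.15) = 5.528 mol
n(O2) = 739 / 32.00 = 23.09 mol
For 5.528 mol C2H2, stoichiometry requires (5/2) × 5.528 = 13.82 mol O2; 23.09 mol is available, so C2H2 is limiting.
n(CO2) = (4/2) × 5.528 = 11.06 mol
V(CO2) = nRT/P = 11.06 × 0.08206 × 285.25 / 5.86 = 44.18 L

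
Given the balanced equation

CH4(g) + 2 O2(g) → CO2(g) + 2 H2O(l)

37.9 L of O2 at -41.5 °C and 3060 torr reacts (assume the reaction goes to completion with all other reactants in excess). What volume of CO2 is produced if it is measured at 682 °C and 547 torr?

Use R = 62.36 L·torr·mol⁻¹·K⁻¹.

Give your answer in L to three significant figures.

437 L

n(O2) = PV/RT = (3060 × 37.9) / (62.36 × 231.65) = 8.028 mol
n(CO2) = (1/2) × 8.028 = 4.014 mol
V = nRT/P = 4.014 × 62.36 × 955.15 / 547 = 437.1 L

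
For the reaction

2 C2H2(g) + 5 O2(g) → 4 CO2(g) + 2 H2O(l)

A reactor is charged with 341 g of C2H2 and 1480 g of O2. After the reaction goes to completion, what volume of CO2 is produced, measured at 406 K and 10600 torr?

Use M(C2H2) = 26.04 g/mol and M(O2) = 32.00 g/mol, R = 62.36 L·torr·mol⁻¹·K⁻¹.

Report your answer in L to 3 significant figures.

n(C2H2) = 341 / 26.04 = 13.10 mol
n(O2) = 1480 / 32.00 = 46.25 mol
For 13.10 mol C2H2, stoichiometry requires (5/2) × 13.10 = 32.75 mol O2; 46.25 mol is available, so C2H2 is limiting.
n(CO2) = (4/2) × 13.10 = 26.20 mol
V(CO2) = nRT/P = 26.20 × 62.36 × 406 / 10600 = 62.58 L

62.6 L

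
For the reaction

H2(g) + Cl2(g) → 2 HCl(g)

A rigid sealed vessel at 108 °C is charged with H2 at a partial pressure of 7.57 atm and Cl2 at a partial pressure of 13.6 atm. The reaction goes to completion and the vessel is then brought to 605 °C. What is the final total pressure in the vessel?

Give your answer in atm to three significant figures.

48.8 atm

At constant V, partial pressures at 108 °C are proportional to moles, so apply stoichiometry directly to pressures.
P(Cl2) required for 7.57 atm of H2 = (1/1) × 7.57 = 7.570 atm; available 13.6 atm, so H2 is limiting.
P(Cl2) remaining = 13.6 − (1/1) × 7.57 = 6.030 atm
P(gaseous products) = (2)/1 × 7.57 = 15.14 atm
P_total at 108 °C = 6.030 + 15.14 = 21.17 atm
Scaling to 605 °C: P = 21.17 × 878.15/381.15 = 48.77 atm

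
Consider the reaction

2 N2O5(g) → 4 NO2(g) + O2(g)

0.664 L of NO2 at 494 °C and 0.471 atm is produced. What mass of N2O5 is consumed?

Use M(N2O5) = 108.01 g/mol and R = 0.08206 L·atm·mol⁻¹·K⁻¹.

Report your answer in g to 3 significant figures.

n(NO2) = PV/RT = (0.471 × 0.664) / (0.08206 × 767.15) = 0.004968 mol
n(N2O5) = (2/4) × 0.004968 = 0.002484 mol
m(N2O5) = 0.002484 × 108.01 = 0.2683 g

0.268 g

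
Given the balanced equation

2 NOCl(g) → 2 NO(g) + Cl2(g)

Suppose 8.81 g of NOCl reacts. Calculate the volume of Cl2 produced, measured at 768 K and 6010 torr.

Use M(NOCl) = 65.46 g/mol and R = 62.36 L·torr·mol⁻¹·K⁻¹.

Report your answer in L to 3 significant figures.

n(NOCl) = 8.810 / 65.46 = 0.1346 mol
n(Cl2) = (1/2) × 0.1346 = 0.06730 mol
V = nRT/P = 0.06730 × 62.36 × 768 / 6010 = 0.5363 L

0.536 L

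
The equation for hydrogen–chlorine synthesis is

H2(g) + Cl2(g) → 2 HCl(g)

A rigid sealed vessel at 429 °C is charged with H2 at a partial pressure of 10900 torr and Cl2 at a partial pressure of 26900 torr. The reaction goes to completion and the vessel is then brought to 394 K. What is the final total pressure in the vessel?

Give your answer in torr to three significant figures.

Because the vessel is rigid and T is held at 429 °C, work the stoichiometry in partial pressures (P_i = n_iRT/V).
P(Cl2) required for 10900 torr of H2 = (1/1) × 10900 = 10900 torr; available 26900 torr, so H2 is limiting.
P(Cl2) remaining = 26900 − (1/1) × 10900 = 16000 torr
P(gaseous products) = (2)/1 × 10900 = 21800 torr
P_total at 429 °C = 16000 + 21800 = 37800 torr
Scaling to 394 K: P = 37800 × 394/702.15 = 21210 torr

21200 torr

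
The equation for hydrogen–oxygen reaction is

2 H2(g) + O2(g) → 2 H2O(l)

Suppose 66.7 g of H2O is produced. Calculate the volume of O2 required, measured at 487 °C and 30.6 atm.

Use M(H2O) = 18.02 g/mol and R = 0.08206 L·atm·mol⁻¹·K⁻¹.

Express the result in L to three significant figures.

3.77 L

n(H2O) = 66.70 / 18.02 = 3.701 mol
n(O2) = (1/2) × 3.701 = 1.851 mol
V = nRT/P = 1.851 × 0.08206 × 760.15 / 30.6 = 3.773 L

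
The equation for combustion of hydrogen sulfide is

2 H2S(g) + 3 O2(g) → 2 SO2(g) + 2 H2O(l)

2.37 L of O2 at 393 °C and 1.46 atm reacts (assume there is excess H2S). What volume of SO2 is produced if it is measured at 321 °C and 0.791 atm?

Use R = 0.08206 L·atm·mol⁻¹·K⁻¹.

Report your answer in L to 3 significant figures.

n(O2) = PV/RT = (1.46 × 2.37) / (0.08206 × 666.15) = 0.06330 mol
n(SO2) = (2/3) × 0.06330 = 0.04220 mol
V = nRT/P = 0.04220 × 0.08206 × 594.15 / 0.791 = 2.601 L

2.60 L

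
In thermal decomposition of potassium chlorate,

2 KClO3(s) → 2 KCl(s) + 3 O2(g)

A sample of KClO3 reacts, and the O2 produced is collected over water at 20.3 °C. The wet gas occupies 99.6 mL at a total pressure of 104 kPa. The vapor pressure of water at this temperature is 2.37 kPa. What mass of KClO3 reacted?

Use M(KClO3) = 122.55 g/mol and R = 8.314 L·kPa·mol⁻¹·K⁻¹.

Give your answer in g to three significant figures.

0.339 g

P(O2) = 104 − 2.37 = 101.6 kPa
n(O2) = PV/RT = (101.6 × 0.09960) / (8.314 × 293.45) = 0.004148 mol
n(KClO3) = (2/3) × 0.004148 = 0.002765 mol
m(KClO3) = 0.002765 × 122.55 = 0.3389 g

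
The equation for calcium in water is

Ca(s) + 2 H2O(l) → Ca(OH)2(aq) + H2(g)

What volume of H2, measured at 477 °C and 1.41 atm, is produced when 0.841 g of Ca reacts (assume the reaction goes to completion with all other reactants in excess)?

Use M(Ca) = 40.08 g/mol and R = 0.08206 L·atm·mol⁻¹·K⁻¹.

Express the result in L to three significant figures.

n(Ca) = 0.8410 / 40.08 = 0.02098 mol
n(H2) = (1/1) × 0.02098 = 0.02098 mol
V = nRT/P = 0.02098 × 0.08206 × 750.15 / 1.41 = 0.9159 L

0.916 L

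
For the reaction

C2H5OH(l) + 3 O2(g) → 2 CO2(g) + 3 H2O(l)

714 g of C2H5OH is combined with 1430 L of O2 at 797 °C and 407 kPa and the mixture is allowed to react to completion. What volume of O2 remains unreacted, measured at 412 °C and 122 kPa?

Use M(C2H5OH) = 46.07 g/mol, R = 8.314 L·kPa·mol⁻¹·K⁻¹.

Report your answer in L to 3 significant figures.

883 L

n(C2H5OH) = 714 / 46.07 = 15.50 mol
n(O2) = PV/RT = (407 × 1430) / (8.314 × 1070.15) = 65.41 mol
For 15.50 mol C2H5OH, stoichiometry requires (3/1) × 15.50 = 46.50 mol O2; 65.41 mol is available, so C2H5OH is limiting.
n(O2) consumed = (3/1) × 15.50 = 46.50 mol; remaining = 65.41 − 46.50 = 18.91 mol
V(O2) = nRT/P = 18.91 × 8.314 × 685.15 / 122 = 882.9 L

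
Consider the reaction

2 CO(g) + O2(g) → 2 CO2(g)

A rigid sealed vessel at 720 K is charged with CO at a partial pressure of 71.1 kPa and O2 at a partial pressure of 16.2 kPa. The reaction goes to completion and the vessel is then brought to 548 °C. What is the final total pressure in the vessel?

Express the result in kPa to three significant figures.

Because the vessel is rigid and T is held at 720 K, work the stoichiometry in partial pressures (P_i = n_iRT/V).
P(O2) required for 71.1 kPa of CO = (1/2) × 71.1 = 35.55 kPa; available 16.2 kPa, so O2 is limiting.
P(CO) remaining = 71.1 − (2/1) × 16.2 = 38.70 kPa
P(gaseous products) = (2)/1 × 16.2 = 32.40 kPa
P_total at 720 K = 38.70 + 32.40 = 71.10 kPa
Scaling to 548 °C: P = 71.10 × 821.15/720 = 81.09 kPa

81.1 kPa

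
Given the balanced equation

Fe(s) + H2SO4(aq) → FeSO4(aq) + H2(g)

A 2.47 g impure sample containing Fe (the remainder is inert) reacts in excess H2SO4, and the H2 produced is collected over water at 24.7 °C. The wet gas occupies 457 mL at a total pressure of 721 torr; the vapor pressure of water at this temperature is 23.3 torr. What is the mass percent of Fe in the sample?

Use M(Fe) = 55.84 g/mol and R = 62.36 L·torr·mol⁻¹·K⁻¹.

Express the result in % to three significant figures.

38.8 %

P(H2) = 721 − 23.3 = 697.7 torr
n(H2) = PV/RT = (697.7 × 0.4570) / (62.36 × 297.85) = 0.01717 mol
n(Fe) = (1/1) × 0.01717 = 0.01717 mol
m(Fe) = 0.01717 × 55.84 = 0.9588 g
%Fe = 0.9588 / 2.47 × 100 = 38.82%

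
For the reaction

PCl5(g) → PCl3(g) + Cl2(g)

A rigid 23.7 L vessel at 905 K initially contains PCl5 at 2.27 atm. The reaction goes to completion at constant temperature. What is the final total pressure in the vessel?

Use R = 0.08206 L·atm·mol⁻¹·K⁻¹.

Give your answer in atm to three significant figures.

Rigid vessel, constant T ⇒ P scales with total gas moles (1 → 2).
P_final = (2/1) × 2.27 = 4.540 atm

4.54 atm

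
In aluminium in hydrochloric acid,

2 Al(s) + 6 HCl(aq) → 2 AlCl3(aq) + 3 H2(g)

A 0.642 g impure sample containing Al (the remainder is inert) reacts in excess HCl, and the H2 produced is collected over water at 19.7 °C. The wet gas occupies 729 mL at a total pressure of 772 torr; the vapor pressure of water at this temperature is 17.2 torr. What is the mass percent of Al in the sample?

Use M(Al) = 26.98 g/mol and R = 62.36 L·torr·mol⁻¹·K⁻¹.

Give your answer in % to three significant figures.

P(H2) = 772 − 17.2 = 754.8 torr
n(H2) = PV/RT = (754.8 × 0.7290) / (62.36 × 292.85) = 0.03013 mol
n(Al) = (2/3) × 0.03013 = 0.02009 mol
m(Al) = 0.02009 × 26.98 = 0.5420 g
%Al = 0.5420 / 0.642 × 100 = 84.42%

84.4 %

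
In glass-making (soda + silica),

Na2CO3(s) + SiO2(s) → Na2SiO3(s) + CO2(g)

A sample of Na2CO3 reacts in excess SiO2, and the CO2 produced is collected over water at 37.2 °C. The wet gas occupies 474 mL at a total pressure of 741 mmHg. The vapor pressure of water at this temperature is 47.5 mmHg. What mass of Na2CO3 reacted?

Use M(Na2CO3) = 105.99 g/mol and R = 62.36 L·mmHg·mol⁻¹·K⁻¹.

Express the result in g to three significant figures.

P(CO2) = 741 − 47.5 = 693.5 mmHg
n(CO2) = PV/RT = (693.5 × 0.4740) / (62.36 × 310.35) = 0.01699 mol
n(Na2CO3) = (1/1) × 0.01699 = 0.01699 mol
m(Na2CO3) = 0.01699 × 105.99 = 1.801 g

1.80 g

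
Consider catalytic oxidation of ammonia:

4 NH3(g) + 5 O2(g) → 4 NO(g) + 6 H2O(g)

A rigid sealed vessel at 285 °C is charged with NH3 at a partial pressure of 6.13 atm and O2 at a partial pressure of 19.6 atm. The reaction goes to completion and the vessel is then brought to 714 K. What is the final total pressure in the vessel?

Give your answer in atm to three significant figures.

With V and T fixed, P_i ∝ n_i, so the mole ratios apply directly to partial pressures at 285 °C.
P(O2) required for 6.13 atm of NH3 = (5/4) × 6.13 = 7.662 atm; available 19.6 atm, so NH3 is limiting.
P(O2) remaining = 19.6 − (5/4) × 6.13 = 11.94 atm
P(gaseous products) = (4+6)/4 × 6.13 = 15.32 atm
P_total at 285 °C = 11.94 + 15.32 = 27.26 atm
Scaling to 714 K: P = 27.26 × 714/558.15 = 34.87 atm

34.9 atm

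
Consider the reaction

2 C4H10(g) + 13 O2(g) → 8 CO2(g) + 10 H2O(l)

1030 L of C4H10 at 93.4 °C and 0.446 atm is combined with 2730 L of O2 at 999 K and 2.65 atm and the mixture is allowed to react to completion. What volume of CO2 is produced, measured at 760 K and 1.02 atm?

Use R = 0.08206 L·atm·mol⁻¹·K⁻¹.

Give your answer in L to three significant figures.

n(C4H10) = PV/RT = (0.446 × 1030) / (0.08206 × 366.55) = 15.27 mol
n(O2) = PV/RT = (2.65 × 2730) / (0.08206 × 999) = 88.25 mol
For 15.27 mol C4H10, stoichiometry requires (13/2) × 15.27 = 99.25 mol O2; 88.25 mol is available, so O2 is limiting.
n(CO2) = (8/13) × 88.25 = 54.31 mol
V(CO2) = nRT/P = 54.31 × 0.08206 × 760 / 1.02 = 3321 L

3320 L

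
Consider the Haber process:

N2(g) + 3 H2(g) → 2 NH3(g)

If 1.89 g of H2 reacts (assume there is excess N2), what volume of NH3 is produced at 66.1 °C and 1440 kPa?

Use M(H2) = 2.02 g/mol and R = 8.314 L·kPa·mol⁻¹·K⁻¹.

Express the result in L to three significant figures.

n(H2) = 1.890 / 2.02 = 0.9356 mol
n(NH3) = (2/3) × 0.9356 = 0.6237 mol
V = nRT/P = 0.6237 × 8.314 × 339.25 / 1440 = 1.222 L

1.22 L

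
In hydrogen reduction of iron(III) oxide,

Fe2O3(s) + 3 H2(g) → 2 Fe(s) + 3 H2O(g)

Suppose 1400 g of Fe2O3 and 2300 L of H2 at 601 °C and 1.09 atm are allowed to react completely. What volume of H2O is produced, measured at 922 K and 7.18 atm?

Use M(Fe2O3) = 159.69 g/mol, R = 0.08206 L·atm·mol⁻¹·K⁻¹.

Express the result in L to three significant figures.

277 L

n(Fe2O3) = 1400 / 159.69 = 8.767 mol
n(H2) = PV/RT = (1.09 × 2300) / (0.08206 × 874.15) = 34.95 mol
For 8.767 mol Fe2O3, stoichiometry requires (3/1) × 8.767 = 26.30 mol H2; 34.95 mol is available, so Fe2O3 is limiting.
n(H2O) = (3/1) × 8.767 = 26.30 mol
V(H2O) = nRT/P = 26.30 × 0.08206 × 922 / 7.18 = 277.1 L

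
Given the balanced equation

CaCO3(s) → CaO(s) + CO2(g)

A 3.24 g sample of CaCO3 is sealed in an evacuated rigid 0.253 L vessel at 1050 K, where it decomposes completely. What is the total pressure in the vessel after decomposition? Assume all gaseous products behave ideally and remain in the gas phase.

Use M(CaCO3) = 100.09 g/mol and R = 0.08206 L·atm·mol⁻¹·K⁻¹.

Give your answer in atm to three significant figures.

11.0 atm

n(CaCO3) = 3.24 / 100.09 = 0.03237 mol
n(gas produced) = (1/1) × 0.03237 = 0.03237 mol
P = nRT/V = 0.03237 × 0.08206 × 1050 / 0.253 = 11.02 atm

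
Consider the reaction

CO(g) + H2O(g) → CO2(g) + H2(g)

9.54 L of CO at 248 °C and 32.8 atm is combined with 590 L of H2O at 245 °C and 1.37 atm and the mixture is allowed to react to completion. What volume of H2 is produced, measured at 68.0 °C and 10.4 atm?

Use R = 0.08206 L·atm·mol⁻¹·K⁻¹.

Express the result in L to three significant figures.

19.7 L

n(CO) = PV/RT = (32.8 × 9.54) / (0.08206 × 521.15) = 7.317 mol
n(H2O) = PV/RT = (1.37 × 590) / (0.08206 × 518.15) = 19.01 mol
For 7.317 mol CO, stoichiometry requires (1/1) × 7.317 = 7.317 mol H2O; 19.01 mol is available, so CO is limiting.
n(H2) = (1/1) × 7.317 = 7.317 mol
V(H2) = nRT/P = 7.317 × 0.08206 × 341.15 / 10.4 = 19.70 L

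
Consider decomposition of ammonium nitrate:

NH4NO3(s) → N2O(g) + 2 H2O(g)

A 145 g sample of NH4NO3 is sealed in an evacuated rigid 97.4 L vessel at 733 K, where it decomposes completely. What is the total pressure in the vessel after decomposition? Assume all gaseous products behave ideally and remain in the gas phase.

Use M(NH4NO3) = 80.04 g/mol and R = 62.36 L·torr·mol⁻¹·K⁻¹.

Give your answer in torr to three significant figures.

2550 torr

n(NH4NO3) = 145 / 80.04 = 1.812 mol
n(gas produced) = (3/1) × 1.812 = 5.436 mol
P = nRT/V = 5.436 × 62.36 × 733 / 97.4 = 2551 torr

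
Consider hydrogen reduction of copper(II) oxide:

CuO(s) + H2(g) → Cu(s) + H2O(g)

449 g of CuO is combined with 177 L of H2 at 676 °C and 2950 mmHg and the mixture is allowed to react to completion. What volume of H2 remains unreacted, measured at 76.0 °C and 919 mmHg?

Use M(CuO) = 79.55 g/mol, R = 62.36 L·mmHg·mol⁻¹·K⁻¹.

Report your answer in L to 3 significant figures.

n(CuO) = 449 / 79.55 = 5.644 mol
n(H2) = PV/RT = (2950 × 177) / (62.36 × 949.15) = 8.822 mol
For 5.644 mol CuO, stoichiometry requires (1/1) × 5.644 = 5.644 mol H2; 8.822 mol is available, so CuO is limiting.
n(H2) consumed = (1/1) × 5.644 = 5.644 mol; remaining = 8.822 − 5.644 = 3.178 mol
V(H2) = nRT/P = 3.178 × 62.36 × 349.15 / 919 = 75.29 L

75.3 L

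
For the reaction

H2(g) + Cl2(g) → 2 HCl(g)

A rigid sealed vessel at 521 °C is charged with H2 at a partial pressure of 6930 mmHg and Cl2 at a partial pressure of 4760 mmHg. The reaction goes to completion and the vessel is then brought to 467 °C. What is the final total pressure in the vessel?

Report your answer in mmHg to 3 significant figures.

At constant V, partial pressures at 521 °C are proportional to moles, so apply stoichiometry directly to pressures.
P(Cl2) required for 6930 mmHg of H2 = (1/1) × 6930 = 6930 mmHg; available 4760 mmHg, so Cl2 is limiting.
P(H2) remaining = 6930 − (1/1) × 4760 = 2170 mmHg
P(gaseous products) = (2)/1 × 4760 = 9520 mmHg
P_total at 521 °C = 2170 + 9520 = 11690 mmHg
Scaling to 467 °C: P = 11690 × 740.15/794.15 = 10900 mmHg

10900 mmHg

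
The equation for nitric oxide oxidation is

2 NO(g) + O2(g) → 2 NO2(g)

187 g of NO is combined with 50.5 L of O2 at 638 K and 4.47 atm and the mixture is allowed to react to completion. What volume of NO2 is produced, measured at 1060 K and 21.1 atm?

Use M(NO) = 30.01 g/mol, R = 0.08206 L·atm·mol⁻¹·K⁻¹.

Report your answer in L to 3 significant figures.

25.7 L

n(NO) = 187 / 30.01 = 6.231 mol
n(O2) = PV/RT = (4.47 × 50.5) / (0.08206 × 638) = 4.312 mol
For 6.231 mol NO, stoichiometry requires (1/2) × 6.231 = 3.115 mol O2; 4.312 mol is available, so NO is limiting.
n(NO2) = (2/2) × 6.231 = 6.231 mol
V(NO2) = nRT/P = 6.231 × 0.08206 × 1060 / 21.1 = 25.69 L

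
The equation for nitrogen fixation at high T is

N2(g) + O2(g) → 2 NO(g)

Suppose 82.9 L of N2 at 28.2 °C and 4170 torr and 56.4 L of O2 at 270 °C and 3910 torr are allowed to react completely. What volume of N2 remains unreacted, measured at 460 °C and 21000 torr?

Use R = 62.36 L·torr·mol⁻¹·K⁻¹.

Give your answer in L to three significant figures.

25.9 L

n(N2) = PV/RT = (4170 × 82.9) / (62.36 × 301.35) = 18.40 mol
n(O2) = PV/RT = (3910 × 56.4) / (62.36 × 543.15) = 6.511 mol
For 18.40 mol N2, stoichiometry requires (1/1) × 18.40 = 18.40 mol O2; 6.511 mol is available, so O2 is limiting.
n(N2) consumed = (1/1) × 6.511 = 6.511 mol; remaining = 18.40 − 6.511 = 11.89 mol
V(N2) = nRT/P = 11.89 × 62.36 × 733.15 / 21000 = 25.89 L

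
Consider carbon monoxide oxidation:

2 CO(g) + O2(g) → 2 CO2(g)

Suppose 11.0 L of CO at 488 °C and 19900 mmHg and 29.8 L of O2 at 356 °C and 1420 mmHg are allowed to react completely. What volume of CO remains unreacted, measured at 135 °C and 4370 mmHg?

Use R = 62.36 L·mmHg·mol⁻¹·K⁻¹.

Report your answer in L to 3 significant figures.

14.3 L

n(CO) = PV/RT = (19900 × 11.0) / (62.36 × 761.15) = 4.612 mol
n(O2) = PV/RT = (1420 × 29.8) / (62.36 × 629.15) = 1.079 mol
For 4.612 mol CO, stoichiometry requires (1/2) × 4.612 = 2.306 mol O2; 1.079 mol is available, so O2 is limiting.
n(CO) consumed = (2/1) × 1.079 = 2.158 mol; remaining = 4.612 − 2.158 = 2.454 mol
V(CO) = nRT/P = 2.454 × 62.36 × 408.15 / 4370 = 14.29 L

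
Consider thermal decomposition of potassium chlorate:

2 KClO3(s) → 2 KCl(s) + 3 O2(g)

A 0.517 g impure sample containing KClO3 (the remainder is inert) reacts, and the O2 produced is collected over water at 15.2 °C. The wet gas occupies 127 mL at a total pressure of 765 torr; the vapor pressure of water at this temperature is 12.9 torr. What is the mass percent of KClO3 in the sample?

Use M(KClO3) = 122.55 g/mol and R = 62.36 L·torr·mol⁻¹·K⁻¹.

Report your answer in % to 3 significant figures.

83.9 %

P(O2) = 765 − 12.9 = 752.1 torr
n(O2) = PV/RT = (752.1 × 0.1270) / (62.36 × 288.35) = 0.005312 mol
n(KClO3) = (2/3) × 0.005312 = 0.003541 mol
m(KClO3) = 0.003541 × 122.55 = 0.4339 g
%KClO3 = 0.4339 / 0.517 × 100 = 83.93%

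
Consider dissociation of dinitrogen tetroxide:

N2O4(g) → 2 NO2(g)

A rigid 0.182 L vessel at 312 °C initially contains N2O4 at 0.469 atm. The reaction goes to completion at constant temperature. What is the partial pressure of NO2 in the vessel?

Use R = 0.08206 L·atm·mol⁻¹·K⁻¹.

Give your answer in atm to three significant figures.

0.938 atm

n(N2O4)₀ = PV/RT = (0.469 × 0.182) / (0.08206 × 585.15) = 0.001778 mol
n(NO2) = (2/1) × 0.001778 = 0.003556 mol
P(NO2) = nRT/V = 0.003556 × 0.08206 × 585.15 / 0.182 = 0.9382 atm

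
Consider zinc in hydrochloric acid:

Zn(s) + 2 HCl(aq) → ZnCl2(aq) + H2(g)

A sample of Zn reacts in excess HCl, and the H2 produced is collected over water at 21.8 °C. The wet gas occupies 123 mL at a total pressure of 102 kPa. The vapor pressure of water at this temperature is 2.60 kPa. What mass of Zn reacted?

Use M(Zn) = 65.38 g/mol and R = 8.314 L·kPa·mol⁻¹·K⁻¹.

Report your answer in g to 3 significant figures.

0.326 g

P(H2) = 102 − 2.60 = 99.40 kPa
n(H2) = PV/RT = (99.40 × 0.1230) / (8.314 × 294.95) = 0.004986 mol
n(Zn) = (1/1) × 0.004986 = 0.004986 mol
m(Zn) = 0.004986 × 65.38 = 0.3260 g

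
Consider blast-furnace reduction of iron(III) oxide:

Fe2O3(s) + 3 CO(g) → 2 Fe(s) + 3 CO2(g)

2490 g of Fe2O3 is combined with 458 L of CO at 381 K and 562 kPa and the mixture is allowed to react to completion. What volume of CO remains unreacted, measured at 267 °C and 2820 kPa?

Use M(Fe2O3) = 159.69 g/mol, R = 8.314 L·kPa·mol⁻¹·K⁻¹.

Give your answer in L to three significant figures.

n(Fe2O3) = 2490 / 159.69 = 15.59 mol
n(CO) = PV/RT = (562 × 458) / (8.314 × 381) = 81.26 mol
For 15.59 mol Fe2O3, stoichiometry requires (3/1) × 15.59 = 46.77 mol CO; 81.26 mol is available, so Fe2O3 is limiting.
n(CO) consumed = (3/1) × 15.59 = 46.77 mol; remaining = 81.26 − 46.77 = 34.49 mol
V(CO) = nRT/P = 34.49 × 8.314 × 540.15 / 2820 = 54.92 L

54.9 L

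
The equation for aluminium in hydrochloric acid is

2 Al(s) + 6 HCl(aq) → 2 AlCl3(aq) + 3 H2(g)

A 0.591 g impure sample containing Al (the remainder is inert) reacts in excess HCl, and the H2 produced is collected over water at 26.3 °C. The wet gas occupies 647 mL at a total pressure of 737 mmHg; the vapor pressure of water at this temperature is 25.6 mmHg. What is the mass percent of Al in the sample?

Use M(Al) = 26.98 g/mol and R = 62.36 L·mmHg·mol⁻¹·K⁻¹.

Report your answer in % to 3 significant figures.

75.0 %

P(H2) = 737 − 25.6 = 711.4 mmHg
n(H2) = PV/RT = (711.4 × 0.6470) / (62.36 × 299.45) = 0.02465 mol
n(Al) = (2/3) × 0.02465 = 0.01643 mol
m(Al) = 0.01643 × 26.98 = 0.4433 g
%Al = 0.4433 / 0.591 × 100 = 75.01%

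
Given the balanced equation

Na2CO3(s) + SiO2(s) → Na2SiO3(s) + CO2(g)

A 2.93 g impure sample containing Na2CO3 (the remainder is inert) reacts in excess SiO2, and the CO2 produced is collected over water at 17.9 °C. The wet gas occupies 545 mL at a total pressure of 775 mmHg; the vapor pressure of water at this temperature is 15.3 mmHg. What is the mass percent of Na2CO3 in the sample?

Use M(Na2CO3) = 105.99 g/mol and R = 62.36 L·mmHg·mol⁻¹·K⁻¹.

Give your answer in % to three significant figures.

P(CO2) = 775 − 15.3 = 759.7 mmHg
n(CO2) = PV/RT = (759.7 × 0.5450) / (62.36 × 291.05) = 0.02281 mol
n(Na2CO3) = (1/1) × 0.02281 = 0.02281 mol
m(Na2CO3) = 0.02281 × 105.99 = 2.418 g
%Na2CO3 = 2.418 / 2.93 × 100 = 82.53%

82.5 %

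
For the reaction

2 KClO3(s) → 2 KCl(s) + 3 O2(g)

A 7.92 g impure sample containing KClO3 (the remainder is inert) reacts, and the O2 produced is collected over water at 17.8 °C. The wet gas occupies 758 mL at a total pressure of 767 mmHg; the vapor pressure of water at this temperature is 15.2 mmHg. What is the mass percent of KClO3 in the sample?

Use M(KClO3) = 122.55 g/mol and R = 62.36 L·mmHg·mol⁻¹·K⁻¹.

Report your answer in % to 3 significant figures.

P(O2) = 767 − 15.2 = 751.8 mmHg
n(O2) = PV/RT = (751.8 × 0.7580) / (62.36 × 290.95) = 0.03141 mol
n(KClO3) = (2/3) × 0.03141 = 0.02094 mol
m(KClO3) = 0.02094 × 122.55 = 2.566 g
%KClO3 = 2.566 / 7.92 × 100 = 32.40%

32.4 %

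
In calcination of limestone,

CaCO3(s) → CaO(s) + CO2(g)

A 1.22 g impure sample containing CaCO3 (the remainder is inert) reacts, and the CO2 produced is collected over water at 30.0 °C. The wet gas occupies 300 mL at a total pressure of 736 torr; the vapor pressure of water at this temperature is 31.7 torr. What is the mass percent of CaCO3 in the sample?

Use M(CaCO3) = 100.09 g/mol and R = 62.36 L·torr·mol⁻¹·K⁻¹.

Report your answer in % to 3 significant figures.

P(CO2) = 736 − 31.7 = 704.3 torr
n(CO2) = PV/RT = (704.3 × 0.3000) / (62.36 × 303.15) = 0.01118 mol
n(CaCO3) = (1/1) × 0.01118 = 0.01118 mol
m(CaCO3) = 0.01118 × 100.09 = 1.119 g
%CaCO3 = 1.119 / 1.22 × 100 = 91.72%

91.7 %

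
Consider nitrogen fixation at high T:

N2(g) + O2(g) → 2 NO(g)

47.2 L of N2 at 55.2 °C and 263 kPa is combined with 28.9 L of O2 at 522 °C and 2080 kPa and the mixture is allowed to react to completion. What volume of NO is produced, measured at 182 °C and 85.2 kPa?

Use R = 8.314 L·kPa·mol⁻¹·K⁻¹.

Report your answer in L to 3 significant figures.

404 L

n(N2) = PV/RT = (263 × 47.2) / (8.314 × 328.35) = 4.547 mol
n(O2) = PV/RT = (2080 × 28.9) / (8.314 × 795.15) = 9.093 mol
For 4.547 mol N2, stoichiometry requires (1/1) × 4.547 = 4.547 mol O2; 9.093 mol is available, so N2 is limiting.
n(NO) = (2/1) × 4.547 = 9.094 mol
V(NO) = nRT/P = 9.094 × 8.314 × 455.15 / 85.2 = 403.9 L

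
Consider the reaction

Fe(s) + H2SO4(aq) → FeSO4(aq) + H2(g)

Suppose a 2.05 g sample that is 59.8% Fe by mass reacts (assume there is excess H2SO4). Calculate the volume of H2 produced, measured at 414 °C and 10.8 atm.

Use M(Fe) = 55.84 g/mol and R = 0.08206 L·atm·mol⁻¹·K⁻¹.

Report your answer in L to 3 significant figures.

mass of Fe = 2.05 × 59.8/100 = 1.226 g
n(Fe) = 1.226 / 55.84 = 0.02196 mol
n(H2) = (1/1) × 0.02196 = 0.02196 mol
V = nRT/P = 0.02196 × 0.08206 × 687.15 / 10.8 = 0.1147 L

0.115 L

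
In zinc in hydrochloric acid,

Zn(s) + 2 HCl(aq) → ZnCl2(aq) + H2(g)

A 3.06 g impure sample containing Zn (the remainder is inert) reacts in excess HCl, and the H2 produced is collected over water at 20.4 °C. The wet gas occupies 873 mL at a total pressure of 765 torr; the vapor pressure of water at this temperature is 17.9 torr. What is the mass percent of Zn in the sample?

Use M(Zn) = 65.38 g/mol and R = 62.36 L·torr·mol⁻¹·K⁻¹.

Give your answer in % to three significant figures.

76.1 %

P(H2) = 765 − 17.9 = 747.1 torr
n(H2) = PV/RT = (747.1 × 0.8730) / (62.36 × 293.55) = 0.03563 mol
n(Zn) = (1/1) × 0.03563 = 0.03563 mol
m(Zn) = 0.03563 × 65.38 = 2.329 g
%Zn = 2.329 / 3.06 × 100 = 76.11%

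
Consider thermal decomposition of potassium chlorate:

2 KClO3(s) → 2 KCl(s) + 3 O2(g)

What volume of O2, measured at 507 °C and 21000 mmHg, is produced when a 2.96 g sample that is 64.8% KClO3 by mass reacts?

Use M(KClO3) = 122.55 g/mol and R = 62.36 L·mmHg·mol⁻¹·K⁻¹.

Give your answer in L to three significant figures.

0.0544 L

mass of KClO3 = 2.96 × 64.8/100 = 1.918 g
n(KClO3) = 1.918 / 122.55 = 0.01565 mol
n(O2) = (3/2) × 0.01565 = 0.02348 mol
V = nRT/P = 0.02348 × 62.36 × 780.15 / 21000 = 0.05440 L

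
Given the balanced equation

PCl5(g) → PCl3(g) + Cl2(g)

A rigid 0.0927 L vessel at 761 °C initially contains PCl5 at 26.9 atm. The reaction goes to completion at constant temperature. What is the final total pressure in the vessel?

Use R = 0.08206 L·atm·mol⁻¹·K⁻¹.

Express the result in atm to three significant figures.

53.8 atm

Since T and V are fixed, P_final/P_initial = n_final/n_initial = 2/1.
P_final = (2/1) × 26.9 = 53.80 atm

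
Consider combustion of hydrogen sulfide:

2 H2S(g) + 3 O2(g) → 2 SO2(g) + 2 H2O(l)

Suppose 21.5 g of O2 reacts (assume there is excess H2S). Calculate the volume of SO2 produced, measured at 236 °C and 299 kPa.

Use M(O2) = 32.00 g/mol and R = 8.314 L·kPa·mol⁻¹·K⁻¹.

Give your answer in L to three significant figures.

n(O2) = 21.50 / 32.00 = 0.6719 mol
n(SO2) = (2/3) × 0.6719 = 0.4479 mol
V = nRT/P = 0.4479 × 8.314 × 509.15 / 299 = 6.341 L

6.34 L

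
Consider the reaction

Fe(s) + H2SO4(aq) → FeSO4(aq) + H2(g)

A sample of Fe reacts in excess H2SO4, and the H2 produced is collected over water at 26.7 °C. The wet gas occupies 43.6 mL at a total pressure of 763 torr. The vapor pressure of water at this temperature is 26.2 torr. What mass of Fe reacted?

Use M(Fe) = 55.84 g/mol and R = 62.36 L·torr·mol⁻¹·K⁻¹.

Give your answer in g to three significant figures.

P(H2) = 763 − 26.2 = 736.8 torr
n(H2) = PV/RT = (736.8 × 0.04360) / (62.36 × 299.85) = 0.001718 mol
n(Fe) = (1/1) × 0.001718 = 0.001718 mol
m(Fe) = 0.001718 × 55.84 = 0.09593 g

0.0959 g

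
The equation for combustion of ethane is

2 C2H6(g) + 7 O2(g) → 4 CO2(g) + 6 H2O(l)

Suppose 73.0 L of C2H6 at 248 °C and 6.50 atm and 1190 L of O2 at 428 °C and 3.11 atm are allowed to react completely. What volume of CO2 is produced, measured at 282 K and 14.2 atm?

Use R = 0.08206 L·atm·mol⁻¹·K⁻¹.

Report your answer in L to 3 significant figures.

n(C2H6) = PV/RT = (6.50 × 73.0) / (0.08206 × 521.15) = 11.10 mol
n(O2) = PV/RT = (3.11 × 1190) / (0.08206 × 701.15) = 64.32 mol
For 11.10 mol C2H6, stoichiometry requires (7/2) × 11.10 = 38.85 mol O2; 64.32 mol is available, so C2H6 is limiting.
n(CO2) = (4/2) × 11.10 = 22.20 mol
V(CO2) = nRT/P = 22.20 × 0.08206 × 282 / 14.2 = 36.18 L

36.2 L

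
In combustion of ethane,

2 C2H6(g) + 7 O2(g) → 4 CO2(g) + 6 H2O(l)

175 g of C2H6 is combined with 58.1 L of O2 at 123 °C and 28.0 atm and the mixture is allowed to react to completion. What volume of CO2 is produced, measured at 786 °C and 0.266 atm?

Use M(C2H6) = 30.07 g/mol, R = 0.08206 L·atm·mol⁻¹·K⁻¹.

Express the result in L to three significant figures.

3800 L

n(C2H6) = 175 / 30.07 = 5.820 mol
n(O2) = PV/RT = (28.0 × 58.1) / (0.08206 × 396.15) = 50.04 mol
For 5.820 mol C2H6, stoichiometry requires (7/2) × 5.820 = 20.37 mol O2; 50.04 mol is available, so C2H6 is limiting.
n(CO2) = (4/2) × 5.820 = 11.64 mol
V(CO2) = nRT/P = 11.64 × 0.08206 × 1059.15 / 0.266 = 3803 L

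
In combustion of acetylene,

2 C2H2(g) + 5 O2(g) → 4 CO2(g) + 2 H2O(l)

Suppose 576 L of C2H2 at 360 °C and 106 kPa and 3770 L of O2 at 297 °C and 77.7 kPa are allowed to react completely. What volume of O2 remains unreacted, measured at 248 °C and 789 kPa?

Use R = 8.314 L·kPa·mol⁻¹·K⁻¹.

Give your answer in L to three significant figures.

180 L

n(C2H2) = PV/RT = (106 × 576) / (8.314 × 633.15) = 11.60 mol
n(O2) = PV/RT = (77.7 × 3770) / (8.314 × 570.15) = 61.80 mol
For 11.60 mol C2H2, stoichiometry requires (5/2) × 11.60 = 29.00 mol O2; 61.80 mol is available, so C2H2 is limiting.
n(O2) consumed = (5/2) × 11.60 = 29.00 mol; remaining = 61.80 − 29.00 = 32.80 mol
V(O2) = nRT/P = 32.80 × 8.314 × 521.15 / 789 = 180.1 L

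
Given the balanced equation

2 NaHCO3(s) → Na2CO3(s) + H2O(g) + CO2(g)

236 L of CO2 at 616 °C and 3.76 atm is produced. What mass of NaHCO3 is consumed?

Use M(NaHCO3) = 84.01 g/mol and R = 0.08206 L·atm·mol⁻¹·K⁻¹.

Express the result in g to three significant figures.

n(CO2) = PV/RT = (3.76 × 236) / (0.08206 × 889.15) = 12.16 mol
n(NaHCO3) = (2/1) × 12.16 = 24.32 mol
m(NaHCO3) = 24.32 × 84.01 = 2043 g

2040 g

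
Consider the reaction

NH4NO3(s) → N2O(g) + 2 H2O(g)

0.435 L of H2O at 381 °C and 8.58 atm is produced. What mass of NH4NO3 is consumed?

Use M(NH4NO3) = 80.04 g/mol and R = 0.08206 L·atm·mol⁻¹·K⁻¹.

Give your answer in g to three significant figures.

n(H2O) = PV/RT = (8.58 × 0.435) / (0.08206 × 654.15) = 0.06953 mol
n(NH4NO3) = (1/2) × 0.06953 = 0.03476 mol
m(NH4NO3) = 0.03476 × 80.04 = 2.782 g

2.78 g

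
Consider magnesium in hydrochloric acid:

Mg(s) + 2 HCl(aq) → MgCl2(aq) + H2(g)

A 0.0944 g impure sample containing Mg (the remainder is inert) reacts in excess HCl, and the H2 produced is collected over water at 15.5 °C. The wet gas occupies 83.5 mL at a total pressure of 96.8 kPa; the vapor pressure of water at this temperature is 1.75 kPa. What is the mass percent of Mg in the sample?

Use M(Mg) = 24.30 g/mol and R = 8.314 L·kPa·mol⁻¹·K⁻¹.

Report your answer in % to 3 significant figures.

85.1 %

P(H2) = 96.8 − 1.75 = 95.05 kPa
n(H2) = PV/RT = (95.05 × 0.08350) / (8.314 × 288.65) = 0.003307 mol
n(Mg) = (1/1) × 0.003307 = 0.003307 mol
m(Mg) = 0.003307 × 24.30 = 0.08036 g
%Mg = 0.08036 / 0.0944 × 100 = 85.13%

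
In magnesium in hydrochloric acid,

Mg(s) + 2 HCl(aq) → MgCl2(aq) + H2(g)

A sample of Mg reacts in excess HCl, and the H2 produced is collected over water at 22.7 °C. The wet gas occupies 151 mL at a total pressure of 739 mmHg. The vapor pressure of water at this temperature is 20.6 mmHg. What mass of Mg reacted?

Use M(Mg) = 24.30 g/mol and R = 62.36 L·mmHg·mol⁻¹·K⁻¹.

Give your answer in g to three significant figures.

P(H2) = 739 − 20.6 = 718.4 mmHg
n(H2) = PV/RT = (718.4 × 0.1510) / (62.36 × 295.85) = 0.005880 mol
n(Mg) = (1/1) × 0.005880 = 0.005880 mol
m(Mg) = 0.005880 × 24.30 = 0.1429 g

0.143 g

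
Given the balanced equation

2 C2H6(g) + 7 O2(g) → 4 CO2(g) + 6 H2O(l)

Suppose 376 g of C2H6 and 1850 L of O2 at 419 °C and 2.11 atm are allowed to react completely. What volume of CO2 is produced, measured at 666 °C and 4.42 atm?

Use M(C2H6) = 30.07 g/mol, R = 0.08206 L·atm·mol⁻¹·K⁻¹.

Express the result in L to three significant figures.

436 L

n(C2H6) = 376 / 30.07 = 12.50 mol
n(O2) = PV/RT = (2.11 × 1850) / (0.08206 × 692.15) = 68.73 mol
For 12.50 mol C2H6, stoichiometry requires (7/2) × 12.50 = 43.75 mol O2; 68.73 mol is available, so C2H6 is limiting.
n(CO2) = (4/2) × 12.50 = 25.00 mol
V(CO2) = nRT/P = 25.00 × 0.08206 × 939.15 / 4.42 = 435.9 L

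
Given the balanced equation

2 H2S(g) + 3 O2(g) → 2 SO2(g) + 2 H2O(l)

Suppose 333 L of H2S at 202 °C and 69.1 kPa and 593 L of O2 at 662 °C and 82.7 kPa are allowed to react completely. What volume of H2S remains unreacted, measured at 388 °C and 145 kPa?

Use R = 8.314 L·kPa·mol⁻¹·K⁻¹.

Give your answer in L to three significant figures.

n(H2S) = PV/RT = (69.1 × 333) / (8.314 × 475.15) = 5.825 mol
n(O2) = PV/RT = (82.7 × 593) / (8.314 × 935.15) = 6.308 mol
For 5.825 mol H2S, stoichiometry requires (3/2) × 5.825 = 8.738 mol O2; 6.308 mol is available, so O2 is limiting.
n(H2S) consumed = (2/3) × 6.308 = 4.205 mol; remaining = 5.825 − 4.205 = 1.620 mol
V(H2S) = nRT/P = 1.620 × 8.314 × 661.15 / 145 = 61.41 L

61.4 L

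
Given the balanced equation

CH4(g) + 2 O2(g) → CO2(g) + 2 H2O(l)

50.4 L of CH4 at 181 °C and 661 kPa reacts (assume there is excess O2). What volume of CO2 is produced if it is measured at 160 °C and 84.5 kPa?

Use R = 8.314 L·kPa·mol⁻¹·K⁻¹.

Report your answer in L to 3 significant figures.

n(CH4) = PV/RT = (661 × 50.4) / (8.314 × 454.15) = 8.823 mol
n(CO2) = (1/1) × 8.823 = 8.823 mol
V = nRT/P = 8.823 × 8.314 × 433.15 / 84.5 = 376.0 L

376 L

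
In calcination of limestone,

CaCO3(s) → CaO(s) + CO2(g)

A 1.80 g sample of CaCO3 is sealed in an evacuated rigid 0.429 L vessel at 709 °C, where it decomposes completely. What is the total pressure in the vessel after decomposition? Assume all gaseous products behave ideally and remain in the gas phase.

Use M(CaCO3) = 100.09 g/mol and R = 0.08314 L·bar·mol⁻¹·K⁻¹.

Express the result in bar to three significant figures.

n(CaCO3) = 1.80 / 100.09 = 0.01798 mol
n(gas produced) = (1/1) × 0.01798 = 0.01798 mol
P = nRT/V = 0.01798 × 0.08314 × 982.15 / 0.429 = 3.422 bar

3.42 bar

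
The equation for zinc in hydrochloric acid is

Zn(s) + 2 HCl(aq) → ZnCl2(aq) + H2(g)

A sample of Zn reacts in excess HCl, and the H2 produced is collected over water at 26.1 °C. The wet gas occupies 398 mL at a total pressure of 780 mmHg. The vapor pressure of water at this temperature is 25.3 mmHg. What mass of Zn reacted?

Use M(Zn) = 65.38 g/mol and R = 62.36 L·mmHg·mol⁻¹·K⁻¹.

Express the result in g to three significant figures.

1.05 g

P(H2) = 780 − 25.3 = 754.7 mmHg
n(H2) = PV/RT = (754.7 × 0.3980) / (62.36 × 299.25) = 0.01610 mol
n(Zn) = (1/1) × 0.01610 = 0.01610 mol
m(Zn) = 0.01610 × 65.38 = 1.053 g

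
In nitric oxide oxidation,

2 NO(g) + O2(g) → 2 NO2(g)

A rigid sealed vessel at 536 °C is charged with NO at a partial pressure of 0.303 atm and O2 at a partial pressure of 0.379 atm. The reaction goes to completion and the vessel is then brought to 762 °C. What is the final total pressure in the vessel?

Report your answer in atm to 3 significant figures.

0.679 atm

With V and T fixed, P_i ∝ n_i, so the mole ratios apply directly to partial pressures at 536 °C.
P(O2) required for 0.303 atm of NO = (1/2) × 0.303 = 0.1515 atm; available 0.379 atm, so NO is limiting.
P(O2) remaining = 0.379 − (1/2) × 0.303 = 0.2275 atm
P(gaseous products) = (2)/2 × 0.303 = 0.3030 atm
P_total at 536 °C = 0.2275 + 0.3030 = 0.5305 atm
Scaling to 762 °C: P = 0.5305 × 1035.15/809.15 = 0.6787 atm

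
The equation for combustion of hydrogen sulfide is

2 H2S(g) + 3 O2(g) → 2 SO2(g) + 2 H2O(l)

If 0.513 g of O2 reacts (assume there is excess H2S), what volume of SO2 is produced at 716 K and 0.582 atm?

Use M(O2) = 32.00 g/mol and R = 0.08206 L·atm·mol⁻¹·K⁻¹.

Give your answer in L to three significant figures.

1.08 L

n(O2) = 0.5130 / 32.00 = 0.01603 mol
n(SO2) = (2/3) × 0.01603 = 0.01069 mol
V = nRT/P = 0.01069 × 0.08206 × 716 / 0.582 = 1.079 L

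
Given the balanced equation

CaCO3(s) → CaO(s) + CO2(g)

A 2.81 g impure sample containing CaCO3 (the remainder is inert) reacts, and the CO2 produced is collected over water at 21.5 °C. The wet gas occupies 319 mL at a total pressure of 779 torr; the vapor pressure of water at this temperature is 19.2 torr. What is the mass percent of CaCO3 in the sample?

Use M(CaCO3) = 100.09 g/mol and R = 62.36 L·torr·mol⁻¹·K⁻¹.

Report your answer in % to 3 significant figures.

P(CO2) = 779 − 19.2 = 759.8 torr
n(CO2) = PV/RT = (759.8 × 0.3190) / (62.36 × 294.65) = 0.01319 mol
n(CaCO3) = (1/1) × 0.01319 = 0.01319 mol
m(CaCO3) = 0.01319 × 100.09 = 1.320 g
%CaCO3 = 1.320 / 2.81 × 100 = 46.98%

47.0 %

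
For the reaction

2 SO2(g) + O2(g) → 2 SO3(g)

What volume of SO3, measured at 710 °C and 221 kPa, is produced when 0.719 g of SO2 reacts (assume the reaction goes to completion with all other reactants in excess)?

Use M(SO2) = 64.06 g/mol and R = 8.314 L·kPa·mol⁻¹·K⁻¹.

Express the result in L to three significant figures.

n(SO2) = 0.7190 / 64.06 = 0.01122 mol
n(SO3) = (2/2) × 0.01122 = 0.01122 mol
V = nRT/P = 0.01122 × 8.314 × 983.15 / 221 = 0.4150 L

0.415 L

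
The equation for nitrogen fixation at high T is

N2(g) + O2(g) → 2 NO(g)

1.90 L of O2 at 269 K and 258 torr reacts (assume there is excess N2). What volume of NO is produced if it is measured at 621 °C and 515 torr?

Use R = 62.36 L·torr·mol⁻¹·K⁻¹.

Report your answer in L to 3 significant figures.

n(O2) = PV/RT = (258 × 1.90) / (62.36 × 269) = 0.02922 mol
n(NO) = (2/1) × 0.02922 = 0.05844 mol
V = nRT/P = 0.05844 × 62.36 × 894.15 / 515 = 6.327 L

6.33 L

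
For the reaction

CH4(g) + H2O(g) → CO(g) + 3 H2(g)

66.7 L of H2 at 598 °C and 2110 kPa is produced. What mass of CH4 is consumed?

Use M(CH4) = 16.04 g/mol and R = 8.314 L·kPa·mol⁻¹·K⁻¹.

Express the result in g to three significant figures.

104 g

n(H2) = PV/RT = (2110 × 66.7) / (8.314 × 871.15) = 19.43 mol
n(CH4) = (1/3) × 19.43 = 6.477 mol
m(CH4) = 6.477 × 16.04 = 103.9 g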